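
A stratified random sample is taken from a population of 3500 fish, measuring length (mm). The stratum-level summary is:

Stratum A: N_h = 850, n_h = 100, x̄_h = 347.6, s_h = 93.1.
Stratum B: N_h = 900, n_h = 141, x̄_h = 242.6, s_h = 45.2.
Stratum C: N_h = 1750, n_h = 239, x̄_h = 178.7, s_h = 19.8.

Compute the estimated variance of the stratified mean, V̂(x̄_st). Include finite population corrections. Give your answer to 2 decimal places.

V̂(x̄_st) ≈ 5.67

V̂(x̄_st) = Σ W_h² (1 − n_h/N_h) s_h²/n_h, with W_h = N_h/N and N = 3500:
  stratum A: (850/3500)²·(1 − 100/850)·93.1²/100 = 4.51069
  stratum B: (900/3500)²·(1 − 141/900)·45.2²/141 = 0.80799
  stratum C: (1750/3500)²·(1 − 239/1750)·19.8²/239 = 0.354078
V̂(x̄_st) = 5.67276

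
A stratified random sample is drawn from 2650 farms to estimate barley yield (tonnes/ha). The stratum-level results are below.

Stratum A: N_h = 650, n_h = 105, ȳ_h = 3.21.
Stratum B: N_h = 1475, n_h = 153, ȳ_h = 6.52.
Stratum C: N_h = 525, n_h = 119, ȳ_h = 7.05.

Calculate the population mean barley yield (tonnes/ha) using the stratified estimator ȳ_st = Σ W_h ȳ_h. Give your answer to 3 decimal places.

ȳ_st ≈ 5.813

N = Σ N_h = 2650. Stratum weights W_h = N_h/N.
ȳ_st = (650·3.21 + 1475·6.52 + 525·7.05) / 2650 = 5.81311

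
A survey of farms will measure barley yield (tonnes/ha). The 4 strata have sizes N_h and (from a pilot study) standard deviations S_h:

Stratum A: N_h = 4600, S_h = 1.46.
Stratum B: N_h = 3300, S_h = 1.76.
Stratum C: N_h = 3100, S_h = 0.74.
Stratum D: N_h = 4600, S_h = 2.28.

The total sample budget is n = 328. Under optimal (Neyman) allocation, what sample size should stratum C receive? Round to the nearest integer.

30

Neyman allocation: n_h = n · N_h S_h / Σ N_i S_i, with n = 328.
  stratum A: N_h·S_h = 4600·1.46 = 6716.00
  stratum B: N_h·S_h = 3300·1.76 = 5808.00
  stratum C: N_h·S_h = 3100·0.74 = 2294.00
  stratum D: N_h·S_h = 4600·2.28 = 10488.00
Σ N_h S_h = 25306.00
n for stratum C = 328·2294.00/25306.00 = 29.733 → 30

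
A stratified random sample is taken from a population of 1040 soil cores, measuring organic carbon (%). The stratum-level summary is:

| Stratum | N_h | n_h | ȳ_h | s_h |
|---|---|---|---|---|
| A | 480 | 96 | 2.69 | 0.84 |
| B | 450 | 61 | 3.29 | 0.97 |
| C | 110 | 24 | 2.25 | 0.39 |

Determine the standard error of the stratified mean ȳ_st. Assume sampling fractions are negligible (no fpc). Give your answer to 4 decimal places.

SE(ȳ_st) ≈ 0.0673

V̂(ȳ_st) = Σ W_h² s_h²/n_h, with W_h = N_h/N and N = 1040:
  stratum A: (480/1040)²·0.84²/96 = 0.00156568
  stratum B: (450/1040)²·0.97²/61 = 0.00288783
  stratum C: (110/1040)²·0.39²/24 = 7.08984e-05
V̂(ȳ_st) = 0.00452441
SE(ȳ_st) = √0.00452441 = 0.0672637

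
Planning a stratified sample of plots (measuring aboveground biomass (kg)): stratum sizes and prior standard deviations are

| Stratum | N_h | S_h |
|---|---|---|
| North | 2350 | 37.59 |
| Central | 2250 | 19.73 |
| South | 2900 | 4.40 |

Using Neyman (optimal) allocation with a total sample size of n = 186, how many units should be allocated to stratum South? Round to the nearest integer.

16

Neyman allocation: n_h = n · N_h S_h / Σ N_i S_i, with n = 186.
  stratum North: N_h·S_h = 2350·37.59 = 88336.50
  stratum Central: N_h·S_h = 2250·19.73 = 44392.50
  stratum South: N_h·S_h = 2900·4.40 = 12760.00
Σ N_h S_h = 145489.00
n for stratum South = 186·12760.00/145489.00 = 16.313 → 16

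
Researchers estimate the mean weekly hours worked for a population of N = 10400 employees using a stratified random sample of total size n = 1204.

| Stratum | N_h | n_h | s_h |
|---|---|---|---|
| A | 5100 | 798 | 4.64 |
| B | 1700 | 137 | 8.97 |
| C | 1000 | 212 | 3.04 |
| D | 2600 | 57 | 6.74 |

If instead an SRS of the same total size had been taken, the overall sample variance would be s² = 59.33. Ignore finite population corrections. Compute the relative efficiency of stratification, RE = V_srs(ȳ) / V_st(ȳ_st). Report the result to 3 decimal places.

V̂(ȳ_st) = Σ W_h² s_h²/n_h, with W_h = N_h/N and N = 10400:
  stratum A: (5100/10400)²·4.64²/798 = 0.00648794
  stratum B: (1700/10400)²·8.97²/137 = 0.0156926
  stratum C: (1000/10400)²·3.04²/212 = 0.000403037
  stratum D: (2600/10400)²·6.74²/57 = 0.049811
V_st = 0.0723946
V_srs = s²/n = 59.33/1204 = 0.0492774
Relative efficiency = V_srs / V_st = 0.0492774/0.0723946 = 0.6807

RE ≈ 0.681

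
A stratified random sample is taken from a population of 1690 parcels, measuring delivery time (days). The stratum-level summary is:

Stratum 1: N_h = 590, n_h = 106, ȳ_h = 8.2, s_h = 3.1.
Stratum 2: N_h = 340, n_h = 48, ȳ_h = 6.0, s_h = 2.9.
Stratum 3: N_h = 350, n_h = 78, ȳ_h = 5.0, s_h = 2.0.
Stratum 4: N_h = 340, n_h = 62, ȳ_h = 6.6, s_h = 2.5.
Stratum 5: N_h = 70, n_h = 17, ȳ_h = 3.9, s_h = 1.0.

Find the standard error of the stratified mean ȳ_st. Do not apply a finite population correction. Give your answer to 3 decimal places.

V̂(ȳ_st) = Σ W_h² s_h²/n_h, with W_h = N_h/N and N = 1690:
  stratum 1: (590/1690)²·3.1²/106 = 0.0110496
  stratum 2: (340/1690)²·2.9²/48 = 0.00709152
  stratum 3: (350/1690)²·2.0²/78 = 0.00219952
  stratum 4: (340/1690)²·2.5²/62 = 0.00408012
  stratum 5: (70/1690)²·1.0²/17 = 0.000100919
V̂(ȳ_st) = 0.0245217
SE(ȳ_st) = √0.0245217 = 0.156594

SE(ȳ_st) ≈ 0.157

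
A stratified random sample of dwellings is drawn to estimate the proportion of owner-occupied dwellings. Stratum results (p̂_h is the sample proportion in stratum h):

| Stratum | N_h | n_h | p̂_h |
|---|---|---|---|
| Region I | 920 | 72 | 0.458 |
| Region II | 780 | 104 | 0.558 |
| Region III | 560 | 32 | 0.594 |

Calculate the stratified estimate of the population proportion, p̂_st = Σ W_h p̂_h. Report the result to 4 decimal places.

p̂_st ≈ 0.5262

N = 2260; stratum weights W_h = N_h/N.
p̂_st = Σ W_h p̂_h = (920·0.458 + 780·0.558 + 560·0.594)/2260 = 0.52621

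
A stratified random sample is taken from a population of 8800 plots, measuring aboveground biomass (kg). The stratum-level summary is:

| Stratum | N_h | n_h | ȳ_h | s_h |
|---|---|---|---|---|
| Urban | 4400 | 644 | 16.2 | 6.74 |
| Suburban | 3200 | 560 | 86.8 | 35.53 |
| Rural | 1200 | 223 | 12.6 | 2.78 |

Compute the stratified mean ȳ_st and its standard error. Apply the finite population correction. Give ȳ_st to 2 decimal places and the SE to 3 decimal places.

ȳ_st = Σ W_h ȳ_h = (4400·16.2 + 3200·86.8 + 1200·12.6)/8800 = 41.38182
V̂(ȳ_st) = Σ W_h² (1 − n_h/N_h) s_h²/n_h, with W_h = N_h/N and N = 8800:
  stratum Urban: (4400/8800)²·(1 − 644/4400)·6.74²/644 = 0.0150538
  stratum Suburban: (3200/8800)²·(1 − 560/3200)·35.53²/560 = 0.245918
  stratum Rural: (1200/8800)²·(1 − 223/1200)·2.78²/223 = 0.000524681
V̂(ȳ_st) = 0.261497
SE(ȳ_st) = √0.261497 = 0.511368

ȳ_st ≈ 41.38, SE ≈ 0.511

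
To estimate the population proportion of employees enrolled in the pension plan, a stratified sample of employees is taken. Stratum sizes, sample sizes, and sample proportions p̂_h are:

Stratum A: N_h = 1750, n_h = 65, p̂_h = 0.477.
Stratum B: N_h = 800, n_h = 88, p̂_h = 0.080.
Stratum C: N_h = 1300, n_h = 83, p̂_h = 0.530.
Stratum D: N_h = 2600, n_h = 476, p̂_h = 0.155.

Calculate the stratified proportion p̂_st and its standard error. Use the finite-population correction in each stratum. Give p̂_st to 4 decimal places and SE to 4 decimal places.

p̂_st ≈ 0.3086, SE ≈ 0.0210

N = 6450; stratum weights W_h = N_h/N.
p̂_st = Σ W_h p̂_h = (1750·0.477 + 800·0.080 + 1300·0.530 + 2600·0.155)/6450 = 0.30864
V̂(p̂_st) = Σ W_h² (1 − n_h/N_h) p̂_h(1−p̂_h)/(n_h−1):
  stratum A: (1750/6450)²·(1 − 65/1750)·0.477·0.523/64 = 0.000276286
  stratum B: (800/6450)²·(1 − 88/800)·0.080·0.920/87 = 1.15827e-05
  stratum C: (1300/6450)²·(1 − 83/1300)·0.530·0.470/82 = 0.000115525
  stratum D: (2600/6450)²·(1 − 476/2600)·0.155·0.845/475 = 3.66019e-05
V̂(p̂_st) = 0.000439995; SE = √V̂ = 0.0209761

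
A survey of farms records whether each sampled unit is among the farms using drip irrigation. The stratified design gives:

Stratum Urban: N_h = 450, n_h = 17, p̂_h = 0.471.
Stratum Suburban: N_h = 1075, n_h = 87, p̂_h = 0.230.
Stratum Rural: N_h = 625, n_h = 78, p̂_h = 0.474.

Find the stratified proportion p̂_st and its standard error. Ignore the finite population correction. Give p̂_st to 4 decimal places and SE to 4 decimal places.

p̂_st ≈ 0.3514, SE ≈ 0.0383

N = 2150; stratum weights W_h = N_h/N.
p̂_st = Σ W_h p̂_h = (450·0.471 + 1075·0.230 + 625·0.474)/2150 = 0.35137
V̂(p̂_st) = Σ W_h² p̂_h(1−p̂_h)/(n_h−1):
  stratum Urban: (450/2150)²·0.471·0.529/16 = 0.000682189
  stratum Suburban: (1075/2150)²·0.230·0.770/86 = 0.000514826
  stratum Rural: (625/2150)²·0.474·0.526/77 = 0.000273625
V̂(p̂_st) = 0.00147064; SE = √V̂ = 0.0383489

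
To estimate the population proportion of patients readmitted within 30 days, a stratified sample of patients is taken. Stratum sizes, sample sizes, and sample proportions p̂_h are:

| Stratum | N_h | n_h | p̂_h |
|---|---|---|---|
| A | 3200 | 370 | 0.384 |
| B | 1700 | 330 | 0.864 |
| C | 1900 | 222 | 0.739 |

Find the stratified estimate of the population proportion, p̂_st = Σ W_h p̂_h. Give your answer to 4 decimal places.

N = 6800; stratum weights W_h = N_h/N.
p̂_st = Σ W_h p̂_h = (3200·0.384 + 1700·0.864 + 1900·0.739)/6800 = 0.60319

p̂_st ≈ 0.6032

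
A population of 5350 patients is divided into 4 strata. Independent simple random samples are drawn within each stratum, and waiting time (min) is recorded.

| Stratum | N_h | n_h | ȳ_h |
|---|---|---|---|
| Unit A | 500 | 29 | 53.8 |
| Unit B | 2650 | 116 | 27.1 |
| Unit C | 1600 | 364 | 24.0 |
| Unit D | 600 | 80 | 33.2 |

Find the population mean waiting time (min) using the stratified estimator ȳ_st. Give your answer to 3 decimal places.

ȳ_st ≈ 29.352

N = Σ N_h = 5350. Stratum weights W_h = N_h/N.
ȳ_st = (500·53.8 + 2650·27.1 + 1600·24.0 + 600·33.2) / 5350 = 29.35234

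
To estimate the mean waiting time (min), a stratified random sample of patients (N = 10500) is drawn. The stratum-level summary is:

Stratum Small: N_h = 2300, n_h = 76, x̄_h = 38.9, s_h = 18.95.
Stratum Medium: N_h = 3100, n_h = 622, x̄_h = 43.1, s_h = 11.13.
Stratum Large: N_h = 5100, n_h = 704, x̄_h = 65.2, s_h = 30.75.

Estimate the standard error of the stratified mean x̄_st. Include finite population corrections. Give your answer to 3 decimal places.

V̂(x̄_st) = Σ W_h² (1 − n_h/N_h) s_h²/n_h, with W_h = N_h/N and N = 10500:
  stratum Small: (2300/10500)²·(1 − 76/2300)·18.95²/76 = 0.219224
  stratum Medium: (3100/10500)²·(1 − 622/3100)·11.13²/622 = 0.0138766
  stratum Large: (5100/10500)²·(1 − 704/5100)·30.75²/704 = 0.273128
V̂(x̄_st) = 0.506229
SE(x̄_st) = √0.506229 = 0.711498

SE(x̄_st) ≈ 0.711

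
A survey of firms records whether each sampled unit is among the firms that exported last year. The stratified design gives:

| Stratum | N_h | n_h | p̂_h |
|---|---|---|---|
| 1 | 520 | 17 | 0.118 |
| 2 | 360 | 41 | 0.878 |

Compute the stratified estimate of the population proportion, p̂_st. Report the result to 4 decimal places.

p̂_st ≈ 0.4289

N = 880; stratum weights W_h = N_h/N.
p̂_st = Σ W_h p̂_h = (520·0.118 + 360·0.878)/880 = 0.42891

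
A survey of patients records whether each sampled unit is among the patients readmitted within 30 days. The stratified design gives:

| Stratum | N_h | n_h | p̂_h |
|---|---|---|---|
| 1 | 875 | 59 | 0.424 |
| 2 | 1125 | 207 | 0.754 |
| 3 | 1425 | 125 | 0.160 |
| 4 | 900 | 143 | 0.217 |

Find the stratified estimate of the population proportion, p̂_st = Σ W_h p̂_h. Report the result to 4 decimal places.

p̂_st ≈ 0.3798

N = 4325; stratum weights W_h = N_h/N.
p̂_st = Σ W_h p̂_h = (875·0.424 + 1125·0.754 + 1425·0.160 + 900·0.217)/4325 = 0.37978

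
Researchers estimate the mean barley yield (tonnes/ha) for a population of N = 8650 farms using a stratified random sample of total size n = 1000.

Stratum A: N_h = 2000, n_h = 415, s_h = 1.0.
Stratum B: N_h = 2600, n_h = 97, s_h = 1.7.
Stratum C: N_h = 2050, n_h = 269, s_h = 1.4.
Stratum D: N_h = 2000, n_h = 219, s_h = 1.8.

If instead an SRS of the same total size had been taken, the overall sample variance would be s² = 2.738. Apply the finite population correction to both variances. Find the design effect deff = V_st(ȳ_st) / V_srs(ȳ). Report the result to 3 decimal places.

V̂(ȳ_st) = Σ W_h² (1 − n_h/N_h) s_h²/n_h, with W_h = N_h/N and N = 8650:
  stratum A: (2000/8650)²·(1 − 415/2000)·1.0²/415 = 0.000102089
  stratum B: (2600/8650)²·(1 − 97/2600)·1.7²/97 = 0.00259136
  stratum C: (2050/8650)²·(1 − 269/2050)·1.4²/269 = 0.000355541
  stratum D: (2000/8650)²·(1 − 219/2000)·1.8²/219 = 0.000704308
V_st = 0.0037533
V_srs = (1 − 1000/8650)·2.738/1000 = 0.00242147
deff = V_st / V_srs = 0.0037533/0.00242147 = 1.5500

deff ≈ 1.550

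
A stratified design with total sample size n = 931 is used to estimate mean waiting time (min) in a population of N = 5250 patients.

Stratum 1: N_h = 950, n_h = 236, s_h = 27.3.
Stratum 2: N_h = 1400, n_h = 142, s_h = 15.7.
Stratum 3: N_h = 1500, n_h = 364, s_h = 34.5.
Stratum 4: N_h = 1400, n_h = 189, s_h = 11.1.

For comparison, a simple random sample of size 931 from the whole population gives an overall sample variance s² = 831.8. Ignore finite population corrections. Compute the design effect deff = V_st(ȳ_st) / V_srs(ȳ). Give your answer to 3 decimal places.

V̂(ȳ_st) = Σ W_h² s_h²/n_h, with W_h = N_h/N and N = 5250:
  stratum 1: (950/5250)²·27.3²/236 = 0.103405
  stratum 2: (1400/5250)²·15.7²/142 = 0.123438
  stratum 3: (1500/5250)²·34.5²/364 = 0.266932
  stratum 4: (1400/5250)²·11.1²/189 = 0.0463577
V_st = 0.540133
V_srs = s²/n = 831.8/931 = 0.893448
deff = V_st / V_srs = 0.540133/0.893448 = 0.6045

deff ≈ 0.605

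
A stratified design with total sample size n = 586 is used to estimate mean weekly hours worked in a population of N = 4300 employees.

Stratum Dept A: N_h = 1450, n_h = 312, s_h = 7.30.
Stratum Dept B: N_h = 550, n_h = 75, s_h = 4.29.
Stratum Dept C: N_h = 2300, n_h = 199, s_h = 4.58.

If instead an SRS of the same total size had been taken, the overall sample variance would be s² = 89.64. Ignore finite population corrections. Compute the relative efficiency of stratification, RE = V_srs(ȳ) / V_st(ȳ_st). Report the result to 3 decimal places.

RE ≈ 2.854

V̂(ȳ_st) = Σ W_h² s_h²/n_h, with W_h = N_h/N and N = 4300:
  stratum Dept A: (1450/4300)²·7.30²/312 = 0.0194218
  stratum Dept B: (550/4300)²·4.29²/75 = 0.0040146
  stratum Dept C: (2300/4300)²·4.58²/199 = 0.0301576
V_st = 0.053594
V_srs = s²/n = 89.64/586 = 0.152969
Relative efficiency = V_srs / V_st = 0.152969/0.053594 = 2.8542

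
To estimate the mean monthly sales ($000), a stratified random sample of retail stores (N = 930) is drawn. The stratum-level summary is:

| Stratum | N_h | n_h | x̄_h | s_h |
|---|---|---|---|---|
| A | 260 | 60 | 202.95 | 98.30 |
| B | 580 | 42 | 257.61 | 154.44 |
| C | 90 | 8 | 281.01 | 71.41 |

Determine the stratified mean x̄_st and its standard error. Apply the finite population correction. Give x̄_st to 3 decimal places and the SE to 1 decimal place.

x̄_st = Σ W_h x̄_h = (260·202.95 + 580·257.61 + 90·281.01)/930 = 244.59323
V̂(x̄_st) = Σ W_h² (1 − n_h/N_h) s_h²/n_h, with W_h = N_h/N and N = 930:
  stratum A: (260/930)²·(1 − 60/260)·98.30²/60 = 9.68263
  stratum B: (580/930)²·(1 − 42/580)·154.44²/42 = 204.887
  stratum C: (90/930)²·(1 − 8/90)·71.41²/8 = 5.43899
V̂(x̄_st) = 220.009
SE(x̄_st) = √220.009 = 14.8327

x̄_st ≈ 244.593, SE ≈ 14.8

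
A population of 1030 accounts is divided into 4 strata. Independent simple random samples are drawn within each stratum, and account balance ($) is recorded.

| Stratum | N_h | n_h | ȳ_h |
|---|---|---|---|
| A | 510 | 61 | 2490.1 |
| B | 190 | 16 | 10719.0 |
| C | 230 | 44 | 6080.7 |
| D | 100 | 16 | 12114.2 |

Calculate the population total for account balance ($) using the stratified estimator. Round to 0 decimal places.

τ̂_st ≈ 5916542

τ̂_st = Σ N_h ȳ_h = 510·2490.1 + 190·10719.0 + 230·6080.7 + 100·12114.2 = 5916542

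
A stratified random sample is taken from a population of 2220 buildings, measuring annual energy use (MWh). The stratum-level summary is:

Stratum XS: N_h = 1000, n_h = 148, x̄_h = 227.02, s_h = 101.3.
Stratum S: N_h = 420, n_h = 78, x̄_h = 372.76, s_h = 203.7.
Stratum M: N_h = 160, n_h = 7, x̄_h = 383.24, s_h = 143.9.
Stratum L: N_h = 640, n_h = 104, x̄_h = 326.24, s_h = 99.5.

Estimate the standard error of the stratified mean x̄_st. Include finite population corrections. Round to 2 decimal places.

SE(x̄_st) ≈ 6.99

V̂(x̄_st) = Σ W_h² (1 − n_h/N_h) s_h²/n_h, with W_h = N_h/N and N = 2220:
  stratum XS: (1000/2220)²·(1 − 148/1000)·101.3²/148 = 11.9865
  stratum S: (420/2220)²·(1 − 78/420)·203.7²/78 = 15.5045
  stratum M: (160/2220)²·(1 − 7/160)·143.9²/7 = 14.6936
  stratum L: (640/2220)²·(1 − 104/640)·99.5²/104 = 6.626
V̂(x̄_st) = 48.8106
SE(x̄_st) = √48.8106 = 6.98646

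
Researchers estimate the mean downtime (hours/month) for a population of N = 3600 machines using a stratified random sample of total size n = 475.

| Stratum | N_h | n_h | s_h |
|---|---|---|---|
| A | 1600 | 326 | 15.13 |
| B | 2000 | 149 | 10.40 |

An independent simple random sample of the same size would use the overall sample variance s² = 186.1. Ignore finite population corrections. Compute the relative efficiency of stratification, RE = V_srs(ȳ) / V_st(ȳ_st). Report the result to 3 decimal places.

RE ≈ 1.080

V̂(ȳ_st) = Σ W_h² s_h²/n_h, with W_h = N_h/N and N = 3600:
  stratum A: (1600/3600)²·15.13²/326 = 0.138706
  stratum B: (2000/3600)²·10.40²/149 = 0.224045
V_st = 0.362751
V_srs = s²/n = 186.1/475 = 0.391789
Relative efficiency = V_srs / V_st = 0.391789/0.362751 = 1.0801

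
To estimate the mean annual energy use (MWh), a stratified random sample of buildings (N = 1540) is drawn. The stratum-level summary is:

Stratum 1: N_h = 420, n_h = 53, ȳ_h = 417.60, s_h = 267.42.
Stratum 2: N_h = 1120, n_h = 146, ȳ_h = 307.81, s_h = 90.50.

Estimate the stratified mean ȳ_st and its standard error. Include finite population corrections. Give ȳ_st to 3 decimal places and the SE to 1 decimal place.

ȳ_st = Σ W_h ȳ_h = (420·417.60 + 1120·307.81)/1540 = 337.75273
V̂(ȳ_st) = Σ W_h² (1 − n_h/N_h) s_h²/n_h, with W_h = N_h/N and N = 1540:
  stratum 1: (420/1540)²·(1 − 53/420)·267.42²/53 = 87.6972
  stratum 2: (1120/1540)²·(1 − 146/1120)·90.50²/146 = 25.8036
V̂(ȳ_st) = 113.501
SE(ȳ_st) = √113.501 = 10.6537

ȳ_st ≈ 337.753, SE ≈ 10.7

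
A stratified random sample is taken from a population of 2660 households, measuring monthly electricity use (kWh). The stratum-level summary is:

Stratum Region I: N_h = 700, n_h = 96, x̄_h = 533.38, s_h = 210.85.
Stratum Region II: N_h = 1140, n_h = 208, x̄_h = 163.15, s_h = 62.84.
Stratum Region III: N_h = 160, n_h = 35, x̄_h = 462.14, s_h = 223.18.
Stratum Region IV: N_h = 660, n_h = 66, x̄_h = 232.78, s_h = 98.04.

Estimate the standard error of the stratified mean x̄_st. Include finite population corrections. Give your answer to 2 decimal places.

V̂(x̄_st) = Σ W_h² (1 − n_h/N_h) s_h²/n_h, with W_h = N_h/N and N = 2660:
  stratum Region I: (700/2660)²·(1 − 96/700)·210.85²/96 = 27.6725
  stratum Region II: (1140/2660)²·(1 − 208/1140)·62.84²/208 = 2.8508
  stratum Region III: (160/2660)²·(1 − 35/160)·223.18²/35 = 4.02262
  stratum Region IV: (660/2660)²·(1 − 66/660)·98.04²/66 = 8.06919
V̂(x̄_st) = 42.6151
SE(x̄_st) = √42.6151 = 6.52802

SE(x̄_st) ≈ 6.53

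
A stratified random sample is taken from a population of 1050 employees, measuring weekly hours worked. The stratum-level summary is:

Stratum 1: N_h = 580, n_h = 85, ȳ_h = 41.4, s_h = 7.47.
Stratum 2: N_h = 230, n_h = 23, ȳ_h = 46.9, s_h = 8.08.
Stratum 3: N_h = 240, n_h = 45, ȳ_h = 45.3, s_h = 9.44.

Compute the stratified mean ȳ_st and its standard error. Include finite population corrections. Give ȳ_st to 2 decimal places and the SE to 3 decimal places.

ȳ_st = Σ W_h ȳ_h = (580·41.4 + 230·46.9 + 240·45.3)/1050 = 43.49619
V̂(ȳ_st) = Σ W_h² (1 − n_h/N_h) s_h²/n_h, with W_h = N_h/N and N = 1050:
  stratum 1: (580/1050)²·(1 − 85/580)·7.47²/85 = 0.170953
  stratum 2: (230/1050)²·(1 − 23/230)·8.08²/23 = 0.122579
  stratum 3: (240/1050)²·(1 − 45/240)·9.44²/45 = 0.0840618
V̂(ȳ_st) = 0.377593
SE(ȳ_st) = √0.377593 = 0.614486

ȳ_st ≈ 43.50, SE ≈ 0.614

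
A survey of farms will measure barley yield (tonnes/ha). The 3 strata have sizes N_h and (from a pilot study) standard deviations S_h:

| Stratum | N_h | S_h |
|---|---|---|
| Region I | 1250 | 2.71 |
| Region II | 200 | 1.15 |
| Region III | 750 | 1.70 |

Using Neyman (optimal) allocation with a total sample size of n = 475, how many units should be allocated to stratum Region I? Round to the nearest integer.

329

Neyman allocation: n_h = n · N_h S_h / Σ N_i S_i, with n = 475.
  stratum Region I: N_h·S_h = 1250·2.71 = 3387.50
  stratum Region II: N_h·S_h = 200·1.15 = 230.00
  stratum Region III: N_h·S_h = 750·1.70 = 1275.00
Σ N_h S_h = 4892.50
n for stratum Region I = 475·3387.50/4892.50 = 328.883 → 329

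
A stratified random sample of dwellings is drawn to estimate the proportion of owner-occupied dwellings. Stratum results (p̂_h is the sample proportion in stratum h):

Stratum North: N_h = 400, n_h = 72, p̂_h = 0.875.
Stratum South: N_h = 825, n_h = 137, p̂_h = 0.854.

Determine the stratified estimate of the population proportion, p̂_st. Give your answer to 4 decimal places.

p̂_st ≈ 0.8609

N = 1225; stratum weights W_h = N_h/N.
p̂_st = Σ W_h p̂_h = (400·0.875 + 825·0.854)/1225 = 0.86086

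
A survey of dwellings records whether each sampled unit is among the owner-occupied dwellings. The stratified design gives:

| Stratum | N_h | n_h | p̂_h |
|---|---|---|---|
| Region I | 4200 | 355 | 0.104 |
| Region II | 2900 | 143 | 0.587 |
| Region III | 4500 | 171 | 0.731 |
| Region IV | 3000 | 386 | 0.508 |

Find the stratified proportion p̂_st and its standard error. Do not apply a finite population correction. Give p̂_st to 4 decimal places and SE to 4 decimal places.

N = 14600; stratum weights W_h = N_h/N.
p̂_st = Σ W_h p̂_h = (4200·0.104 + 2900·0.587 + 4500·0.731 + 3000·0.508)/14600 = 0.47621
V̂(p̂_st) = Σ W_h² p̂_h(1−p̂_h)/(n_h−1):
  stratum Region I: (4200/14600)²·0.104·0.896/354 = 2.17837e-05
  stratum Region II: (2900/14600)²·0.587·0.413/142 = 6.73581e-05
  stratum Region III: (4500/14600)²·0.731·0.269/170 = 0.000109885
  stratum Region IV: (3000/14600)²·0.508·0.492/385 = 2.74097e-05
V̂(p̂_st) = 0.000226437; SE = √V̂ = 0.0150478

p̂_st ≈ 0.4762, SE ≈ 0.0150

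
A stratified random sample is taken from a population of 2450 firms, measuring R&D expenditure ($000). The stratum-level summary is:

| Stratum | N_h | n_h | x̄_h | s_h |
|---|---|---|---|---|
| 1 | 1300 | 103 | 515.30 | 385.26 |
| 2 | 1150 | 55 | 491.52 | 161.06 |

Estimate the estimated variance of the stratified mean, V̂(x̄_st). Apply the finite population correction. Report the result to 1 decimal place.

V̂(x̄_st) ≈ 472.5

V̂(x̄_st) = Σ W_h² (1 − n_h/N_h) s_h²/n_h, with W_h = N_h/N and N = 2450:
  stratum 1: (1300/2450)²·(1 − 103/1300)·385.26²/103 = 373.573
  stratum 2: (1150/2450)²·(1 − 55/1150)·161.06²/55 = 98.9447
V̂(x̄_st) = 472.518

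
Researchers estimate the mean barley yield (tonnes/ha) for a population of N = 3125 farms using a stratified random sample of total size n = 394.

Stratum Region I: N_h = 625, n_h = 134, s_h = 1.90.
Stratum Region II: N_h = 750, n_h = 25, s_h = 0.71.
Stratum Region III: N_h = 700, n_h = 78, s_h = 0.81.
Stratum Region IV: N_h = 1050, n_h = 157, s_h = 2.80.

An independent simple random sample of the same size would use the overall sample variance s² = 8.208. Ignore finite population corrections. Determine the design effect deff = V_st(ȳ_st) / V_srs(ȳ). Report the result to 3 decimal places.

V̂(ȳ_st) = Σ W_h² s_h²/n_h, with W_h = N_h/N and N = 3125:
  stratum Region I: (625/3125)²·1.90²/134 = 0.00107761
  stratum Region II: (750/3125)²·0.71²/25 = 0.00116145
  stratum Region III: (700/3125)²·0.81²/78 = 0.000422057
  stratum Region IV: (1050/3125)²·2.80²/157 = 0.00563761
V_st = 0.00829872
V_srs = s²/n = 8.208/394 = 0.0208325
deff = V_st / V_srs = 0.00829872/0.0208325 = 0.3984

deff ≈ 0.398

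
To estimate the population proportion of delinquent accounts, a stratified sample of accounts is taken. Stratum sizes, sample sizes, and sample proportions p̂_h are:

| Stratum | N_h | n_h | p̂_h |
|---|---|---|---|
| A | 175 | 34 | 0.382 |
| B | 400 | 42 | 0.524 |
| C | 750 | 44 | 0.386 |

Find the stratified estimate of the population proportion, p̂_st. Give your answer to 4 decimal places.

p̂_st ≈ 0.4271

N = 1325; stratum weights W_h = N_h/N.
p̂_st = Σ W_h p̂_h = (175·0.382 + 400·0.524 + 750·0.386)/1325 = 0.42713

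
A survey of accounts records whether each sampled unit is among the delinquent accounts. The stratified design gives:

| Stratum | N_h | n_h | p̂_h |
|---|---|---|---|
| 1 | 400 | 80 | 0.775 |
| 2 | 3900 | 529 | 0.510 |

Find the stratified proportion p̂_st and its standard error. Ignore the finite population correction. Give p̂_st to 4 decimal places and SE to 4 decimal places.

N = 4300; stratum weights W_h = N_h/N.
p̂_st = Σ W_h p̂_h = (400·0.775 + 3900·0.510)/4300 = 0.53465
V̂(p̂_st) = Σ W_h² p̂_h(1−p̂_h)/(n_h−1):
  stratum 1: (400/4300)²·0.775·0.225/79 = 1.91003e-05
  stratum 2: (3900/4300)²·0.510·0.490/528 = 0.000389336
V̂(p̂_st) = 0.000408436; SE = √V̂ = 0.0202098

p̂_st ≈ 0.5347, SE ≈ 0.0202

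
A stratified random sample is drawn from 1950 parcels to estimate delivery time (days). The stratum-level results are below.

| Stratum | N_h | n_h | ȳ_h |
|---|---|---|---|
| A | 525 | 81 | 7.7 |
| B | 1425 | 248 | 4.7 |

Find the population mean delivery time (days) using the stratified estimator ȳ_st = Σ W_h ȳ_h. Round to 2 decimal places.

N = Σ N_h = 1950. Stratum weights W_h = N_h/N.
ȳ_st = (525·7.7 + 1425·4.7) / 1950 = 5.5077

ȳ_st ≈ 5.51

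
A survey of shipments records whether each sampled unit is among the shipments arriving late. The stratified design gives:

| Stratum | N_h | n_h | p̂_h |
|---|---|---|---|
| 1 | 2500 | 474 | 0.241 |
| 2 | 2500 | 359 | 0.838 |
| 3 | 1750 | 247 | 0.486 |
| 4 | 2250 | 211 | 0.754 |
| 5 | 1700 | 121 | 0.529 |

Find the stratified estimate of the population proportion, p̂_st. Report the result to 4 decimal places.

N = 10700; stratum weights W_h = N_h/N.
p̂_st = Σ W_h p̂_h = (2500·0.241 + 2500·0.838 + 1750·0.486 + 2250·0.754 + 1700·0.529)/10700 = 0.57419

p̂_st ≈ 0.5742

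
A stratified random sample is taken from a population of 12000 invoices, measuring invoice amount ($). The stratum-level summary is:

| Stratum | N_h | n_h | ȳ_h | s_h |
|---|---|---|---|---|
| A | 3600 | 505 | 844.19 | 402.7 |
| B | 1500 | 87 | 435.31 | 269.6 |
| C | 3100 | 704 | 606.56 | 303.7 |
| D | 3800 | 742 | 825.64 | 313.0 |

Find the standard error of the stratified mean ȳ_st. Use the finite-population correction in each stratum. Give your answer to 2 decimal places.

V̂(ȳ_st) = Σ W_h² (1 − n_h/N_h) s_h²/n_h, with W_h = N_h/N and N = 12000:
  stratum A: (3600/12000)²·(1 − 505/3600)·402.7²/505 = 24.8469
  stratum B: (1500/12000)²·(1 − 87/1500)·269.6²/87 = 12.2968
  stratum C: (3100/12000)²·(1 − 704/3100)·303.7²/704 = 6.75776
  stratum D: (3800/12000)²·(1 − 742/3800)·313.0²/742 = 10.6548
V̂(ȳ_st) = 54.5562
SE(ȳ_st) = √54.5562 = 7.38622

SE(ȳ_st) ≈ 7.39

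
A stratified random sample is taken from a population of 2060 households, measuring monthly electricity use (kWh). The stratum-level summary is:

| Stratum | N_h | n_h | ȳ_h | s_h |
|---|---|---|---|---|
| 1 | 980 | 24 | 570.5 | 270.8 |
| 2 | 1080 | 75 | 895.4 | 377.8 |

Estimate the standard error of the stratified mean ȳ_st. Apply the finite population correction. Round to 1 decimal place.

SE(ȳ_st) ≈ 34.1

V̂(ȳ_st) = Σ W_h² (1 − n_h/N_h) s_h²/n_h, with W_h = N_h/N and N = 2060:
  stratum 1: (980/2060)²·(1 − 24/980)·270.8²/24 = 674.583
  stratum 2: (1080/2060)²·(1 − 75/1080)·377.8²/75 = 486.764
V̂(ȳ_st) = 1161.35
SE(ȳ_st) = √1161.35 = 34.0785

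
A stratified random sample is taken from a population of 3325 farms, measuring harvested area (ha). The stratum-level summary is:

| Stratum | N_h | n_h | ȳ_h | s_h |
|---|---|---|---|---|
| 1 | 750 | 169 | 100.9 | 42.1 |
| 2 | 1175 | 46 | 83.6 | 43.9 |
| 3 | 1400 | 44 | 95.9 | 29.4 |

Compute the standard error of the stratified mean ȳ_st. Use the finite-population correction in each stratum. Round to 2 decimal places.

V̂(ȳ_st) = Σ W_h² (1 − n_h/N_h) s_h²/n_h, with W_h = N_h/N and N = 3325:
  stratum 1: (750/3325)²·(1 − 169/750)·42.1²/169 = 0.413363
  stratum 2: (1175/3325)²·(1 − 46/1175)·43.9²/46 = 5.02713
  stratum 3: (1400/3325)²·(1 − 44/1400)·29.4²/44 = 3.37323
V̂(ȳ_st) = 8.81372
SE(ȳ_st) = √8.81372 = 2.96879

SE(ȳ_st) ≈ 2.97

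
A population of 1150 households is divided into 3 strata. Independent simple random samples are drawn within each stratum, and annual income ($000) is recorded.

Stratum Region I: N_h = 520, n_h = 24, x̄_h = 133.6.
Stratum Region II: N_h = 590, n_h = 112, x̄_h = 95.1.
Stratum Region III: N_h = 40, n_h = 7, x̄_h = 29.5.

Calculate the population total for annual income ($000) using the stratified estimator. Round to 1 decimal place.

τ̂_st ≈ 126761.0

τ̂_st = Σ N_h x̄_h = 520·133.6 + 590·95.1 + 40·29.5 = 126761.0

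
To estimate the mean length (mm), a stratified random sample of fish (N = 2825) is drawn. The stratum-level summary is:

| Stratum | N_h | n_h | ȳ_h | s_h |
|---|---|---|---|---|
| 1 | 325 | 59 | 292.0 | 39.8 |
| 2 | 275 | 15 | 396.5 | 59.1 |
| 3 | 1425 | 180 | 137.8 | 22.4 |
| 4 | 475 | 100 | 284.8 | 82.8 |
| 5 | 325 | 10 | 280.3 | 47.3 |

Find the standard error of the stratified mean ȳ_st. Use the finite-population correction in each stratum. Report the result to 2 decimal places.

SE(ȳ_st) ≈ 2.72

V̂(ȳ_st) = Σ W_h² (1 − n_h/N_h) s_h²/n_h, with W_h = N_h/N and N = 2825:
  stratum 1: (325/2825)²·(1 − 59/325)·39.8²/59 = 0.290832
  stratum 2: (275/2825)²·(1 − 15/275)·59.1²/15 = 2.08619
  stratum 3: (1425/2825)²·(1 − 180/1425)·22.4²/180 = 0.619685
  stratum 4: (475/2825)²·(1 − 100/475)·82.8²/100 = 1.5302
  stratum 5: (325/2825)²·(1 − 10/325)·47.3²/10 = 2.86998
V̂(ȳ_st) = 7.39689
SE(ȳ_st) = √7.39689 = 2.71972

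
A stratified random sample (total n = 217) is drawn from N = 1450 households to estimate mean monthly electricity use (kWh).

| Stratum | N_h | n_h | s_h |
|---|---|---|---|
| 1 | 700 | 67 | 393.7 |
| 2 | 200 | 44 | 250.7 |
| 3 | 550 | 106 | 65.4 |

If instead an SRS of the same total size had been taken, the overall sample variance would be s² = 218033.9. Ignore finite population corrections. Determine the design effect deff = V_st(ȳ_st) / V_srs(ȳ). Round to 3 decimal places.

V̂(ȳ_st) = Σ W_h² s_h²/n_h, with W_h = N_h/N and N = 1450:
  stratum 1: (700/1450)²·393.7²/67 = 539.158
  stratum 2: (200/1450)²·250.7²/44 = 27.1757
  stratum 3: (550/1450)²·65.4²/106 = 5.80549
V_st = 572.139
V_srs = s²/n = 218033.9/217 = 1004.76
deff = V_st / V_srs = 572.139/1004.76 = 0.5694

deff ≈ 0.569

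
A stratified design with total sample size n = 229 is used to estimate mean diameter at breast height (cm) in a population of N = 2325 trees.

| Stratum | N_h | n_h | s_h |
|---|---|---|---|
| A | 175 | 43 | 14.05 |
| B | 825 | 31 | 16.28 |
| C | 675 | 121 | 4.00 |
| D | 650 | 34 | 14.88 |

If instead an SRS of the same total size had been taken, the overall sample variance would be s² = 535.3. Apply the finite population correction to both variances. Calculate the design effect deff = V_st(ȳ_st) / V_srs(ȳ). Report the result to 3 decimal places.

deff ≈ 0.734

V̂(ȳ_st) = Σ W_h² (1 − n_h/N_h) s_h²/n_h, with W_h = N_h/N and N = 2325:
  stratum A: (175/2325)²·(1 − 43/175)·14.05²/43 = 0.0196178
  stratum B: (825/2325)²·(1 − 31/825)·16.28²/31 = 1.03604
  stratum C: (675/2325)²·(1 − 121/675)·4.00²/121 = 0.0091475
  stratum D: (650/2325)²·(1 − 34/650)·14.88²/34 = 0.482364
V_st = 1.54717
V_srs = (1 − 229/2325)·535.3/229 = 2.10732
deff = V_st / V_srs = 1.54717/2.10732 = 0.7342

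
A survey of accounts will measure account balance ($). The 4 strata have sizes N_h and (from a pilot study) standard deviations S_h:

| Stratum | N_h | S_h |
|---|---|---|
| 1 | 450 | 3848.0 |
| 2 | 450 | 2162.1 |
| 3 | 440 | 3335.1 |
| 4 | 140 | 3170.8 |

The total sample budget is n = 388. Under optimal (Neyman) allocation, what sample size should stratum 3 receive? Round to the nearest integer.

Neyman allocation: n_h = n · N_h S_h / Σ N_i S_i, with n = 388.
  stratum 1: N_h·S_h = 450·3848.0 = 1731600.00
  stratum 2: N_h·S_h = 450·2162.1 = 972945.00
  stratum 3: N_h·S_h = 440·3335.1 = 1467444.00
  stratum 4: N_h·S_h = 140·3170.8 = 443912.00
Σ N_h S_h = 4615901.00
n for stratum 3 = 388·1467444.00/4615901.00 = 123.349 → 123

123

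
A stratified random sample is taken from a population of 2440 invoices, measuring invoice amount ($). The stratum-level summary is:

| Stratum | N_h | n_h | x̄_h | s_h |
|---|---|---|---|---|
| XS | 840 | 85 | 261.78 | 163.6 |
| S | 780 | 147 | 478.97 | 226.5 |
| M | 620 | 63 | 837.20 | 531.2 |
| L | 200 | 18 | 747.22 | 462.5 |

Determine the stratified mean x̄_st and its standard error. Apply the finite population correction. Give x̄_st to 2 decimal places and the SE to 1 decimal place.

x̄_st ≈ 517.21, SE ≈ 19.9

x̄_st = Σ W_h x̄_h = (840·261.78 + 780·478.97 + 620·837.20 + 200·747.22)/2440 = 517.21303
V̂(x̄_st) = Σ W_h² (1 − n_h/N_h) s_h²/n_h, with W_h = N_h/N and N = 2440:
  stratum XS: (840/2440)²·(1 − 85/840)·163.6²/85 = 33.5424
  stratum S: (780/2440)²·(1 − 147/780)·226.5²/147 = 28.9426
  stratum M: (620/2440)²·(1 − 63/620)·531.2²/63 = 259.802
  stratum L: (200/2440)²·(1 − 18/200)·462.5²/18 = 72.6562
V̂(x̄_st) = 394.943
SE(x̄_st) = √394.943 = 19.8732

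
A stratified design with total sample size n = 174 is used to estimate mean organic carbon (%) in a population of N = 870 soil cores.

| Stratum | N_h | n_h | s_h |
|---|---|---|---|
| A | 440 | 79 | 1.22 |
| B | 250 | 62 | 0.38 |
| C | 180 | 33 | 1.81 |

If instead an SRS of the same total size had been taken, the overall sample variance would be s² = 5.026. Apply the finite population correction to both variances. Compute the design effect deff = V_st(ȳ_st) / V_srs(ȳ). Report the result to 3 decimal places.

V̂(ȳ_st) = Σ W_h² (1 − n_h/N_h) s_h²/n_h, with W_h = N_h/N and N = 870:
  stratum A: (440/870)²·(1 − 79/440)·1.22²/79 = 0.00395379
  stratum B: (250/870)²·(1 − 62/250)·0.38²/62 = 0.000144622
  stratum C: (180/870)²·(1 − 33/180)·1.81²/33 = 0.00347052
V_st = 0.00756894
V_srs = (1 − 174/870)·5.026/174 = 0.023108
deff = V_st / V_srs = 0.00756894/0.023108 = 0.3275

deff ≈ 0.328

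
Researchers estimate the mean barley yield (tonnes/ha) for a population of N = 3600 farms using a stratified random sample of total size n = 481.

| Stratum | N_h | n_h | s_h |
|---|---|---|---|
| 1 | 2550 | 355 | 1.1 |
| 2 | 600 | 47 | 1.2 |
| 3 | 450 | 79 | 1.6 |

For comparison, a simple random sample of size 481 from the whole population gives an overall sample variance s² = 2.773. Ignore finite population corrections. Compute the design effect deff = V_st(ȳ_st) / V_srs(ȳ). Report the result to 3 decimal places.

deff ≈ 0.532

V̂(ȳ_st) = Σ W_h² s_h²/n_h, with W_h = N_h/N and N = 3600:
  stratum 1: (2550/3600)²·1.1²/355 = 0.00171014
  stratum 2: (600/3600)²·1.2²/47 = 0.000851064
  stratum 3: (450/3600)²·1.6²/79 = 0.000506329
V_st = 0.00306754
V_srs = s²/n = 2.773/481 = 0.00576507
deff = V_st / V_srs = 0.00306754/0.00576507 = 0.5321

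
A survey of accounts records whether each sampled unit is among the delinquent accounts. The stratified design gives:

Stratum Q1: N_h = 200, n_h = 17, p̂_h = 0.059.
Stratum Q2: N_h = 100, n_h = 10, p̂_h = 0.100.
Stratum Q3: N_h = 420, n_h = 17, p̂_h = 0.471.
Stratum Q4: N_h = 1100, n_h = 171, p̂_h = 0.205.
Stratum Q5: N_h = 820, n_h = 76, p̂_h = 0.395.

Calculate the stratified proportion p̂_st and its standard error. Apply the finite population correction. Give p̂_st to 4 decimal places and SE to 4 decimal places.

p̂_st ≈ 0.2913, SE ≈ 0.0288

N = 2640; stratum weights W_h = N_h/N.
p̂_st = Σ W_h p̂_h = (200·0.059 + 100·0.100 + 420·0.471 + 1100·0.205 + 820·0.395)/2640 = 0.29130
V̂(p̂_st) = Σ W_h² (1 − n_h/N_h) p̂_h(1−p̂_h)/(n_h−1):
  stratum Q1: (200/2640)²·(1 − 17/200)·0.059·0.941/16 = 1.8222e-05
  stratum Q2: (100/2640)²·(1 − 10/100)·0.100·0.900/9 = 1.29132e-05
  stratum Q3: (420/2640)²·(1 − 17/420)·0.471·0.529/16 = 0.000378184
  stratum Q4: (1100/2640)²·(1 − 171/1100)·0.205·0.795/170 = 0.000140564
  stratum Q5: (820/2640)²·(1 − 76/820)·0.395·0.605/75 = 0.000278914
V̂(p̂_st) = 0.000828797; SE = √V̂ = 0.0287888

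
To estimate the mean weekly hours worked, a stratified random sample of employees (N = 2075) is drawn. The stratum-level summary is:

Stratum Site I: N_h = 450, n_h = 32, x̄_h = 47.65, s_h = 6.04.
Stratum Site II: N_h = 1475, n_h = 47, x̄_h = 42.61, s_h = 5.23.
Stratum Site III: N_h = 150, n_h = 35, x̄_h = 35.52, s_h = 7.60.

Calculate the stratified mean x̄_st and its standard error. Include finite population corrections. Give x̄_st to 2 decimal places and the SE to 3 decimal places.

x̄_st ≈ 43.19, SE ≈ 0.584

x̄_st = Σ W_h x̄_h = (450·47.65 + 1475·42.61 + 150·35.52)/2075 = 43.19048
V̂(x̄_st) = Σ W_h² (1 − n_h/N_h) s_h²/n_h, with W_h = N_h/N and N = 2075:
  stratum Site I: (450/2075)²·(1 − 32/450)·6.04²/32 = 0.0498054
  stratum Site II: (1475/2075)²·(1 − 47/1475)·5.23²/47 = 0.284701
  stratum Site III: (150/2075)²·(1 − 35/150)·7.60²/35 = 0.00661168
V̂(x̄_st) = 0.341118
SE(x̄_st) = √0.341118 = 0.584053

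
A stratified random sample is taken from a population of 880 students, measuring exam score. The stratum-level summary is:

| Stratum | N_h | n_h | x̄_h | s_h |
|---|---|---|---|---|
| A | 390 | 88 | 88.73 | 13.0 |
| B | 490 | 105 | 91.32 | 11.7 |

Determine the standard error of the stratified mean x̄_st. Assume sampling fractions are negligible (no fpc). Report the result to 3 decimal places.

SE(x̄_st) ≈ 0.884

V̂(x̄_st) = Σ W_h² s_h²/n_h, with W_h = N_h/N and N = 880:
  stratum A: (390/880)²·13.0²/88 = 0.377197
  stratum B: (490/880)²·11.7²/105 = 0.404212
V̂(x̄_st) = 0.781409
SE(x̄_st) = √0.781409 = 0.883973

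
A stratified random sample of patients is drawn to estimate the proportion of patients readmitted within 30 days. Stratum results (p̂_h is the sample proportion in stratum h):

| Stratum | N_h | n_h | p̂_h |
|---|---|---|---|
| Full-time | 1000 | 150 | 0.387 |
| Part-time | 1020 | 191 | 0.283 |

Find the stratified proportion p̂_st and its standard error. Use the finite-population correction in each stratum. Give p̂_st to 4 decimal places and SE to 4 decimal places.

p̂_st ≈ 0.3345, SE ≈ 0.0235

N = 2020; stratum weights W_h = N_h/N.
p̂_st = Σ W_h p̂_h = (1000·0.387 + 1020·0.283)/2020 = 0.33449
V̂(p̂_st) = Σ W_h² (1 − n_h/N_h) p̂_h(1−p̂_h)/(n_h−1):
  stratum Full-time: (1000/2020)²·(1 − 150/1000)·0.387·0.613/149 = 0.000331666
  stratum Part-time: (1020/2020)²·(1 − 191/1020)·0.283·0.717/190 = 0.000221311
V̂(p̂_st) = 0.000552978; SE = √V̂ = 0.0235155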